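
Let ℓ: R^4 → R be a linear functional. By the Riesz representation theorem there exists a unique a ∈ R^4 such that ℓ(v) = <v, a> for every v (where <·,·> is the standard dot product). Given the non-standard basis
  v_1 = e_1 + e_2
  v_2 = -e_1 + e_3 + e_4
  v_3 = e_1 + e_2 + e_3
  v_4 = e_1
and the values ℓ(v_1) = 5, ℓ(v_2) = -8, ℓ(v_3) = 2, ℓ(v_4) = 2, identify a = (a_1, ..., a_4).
a = (2, 3, -3, -3)

Write a = (a_1, ..., a_4) in the standard basis. For each basis vector v_i, ℓ(v_i) = <v_i, a> is a linear equation in the a_j's. Collect the n equations into a matrix system V a = ℓ, where row i of V is v_i (expressed in the standard basis). Since V is invertible (lower-triangular with 1s on the diagonal, up to permutation), solve by back-substitution:
  V =
[[1, 1, 0, 0],
 [-1, 0, 1, 1],
 [1, 1, 1, 0],
 [1, 0, 0, 0]]
  V a = (5, -8, 2, 2)
Solving gives a = (2, 3, -3, -3).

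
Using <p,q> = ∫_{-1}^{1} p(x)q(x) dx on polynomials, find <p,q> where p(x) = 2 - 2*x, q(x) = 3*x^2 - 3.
<p,q> = -8

Expand the product: p(x)·q(x) = -6*x^3 + 6*x^2 + 6*x - 6.
∫_{-1}^{1} of each monomial x^k gives [2/(k+1) if k even, 0 if k odd]. Integrating term-by-term (or equivalently evaluating the antiderivative F(x) = -3*x^4/2 + 2*x^3 + 3*x^2 - 6*x at the endpoints):
  F(1) − F(−1) = -5/2 − (11/2) = -8.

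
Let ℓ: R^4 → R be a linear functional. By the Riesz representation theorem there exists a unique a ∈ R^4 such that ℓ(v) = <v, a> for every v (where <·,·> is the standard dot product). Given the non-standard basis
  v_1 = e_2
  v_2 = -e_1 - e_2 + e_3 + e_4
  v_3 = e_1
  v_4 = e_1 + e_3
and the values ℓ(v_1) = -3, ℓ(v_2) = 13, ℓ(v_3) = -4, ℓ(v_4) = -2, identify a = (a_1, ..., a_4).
a = (-4, -3, 2, 4)

Write a = (a_1, ..., a_4) in the standard basis. For each basis vector v_i, ℓ(v_i) = <v_i, a> is a linear equation in the a_j's. Collect the n equations into a matrix system V a = ℓ, where row i of V is v_i (expressed in the standard basis). Since V is invertible (lower-triangular with 1s on the diagonal, up to permutation), solve by back-substitution:
  V =
[[0, 1, 0, 0],
 [-1, -1, 1, 1],
 [1, 0, 0, 0],
 [1, 0, 1, 0]]
  V a = (-3, 13, -4, -2)
Solving gives a = (-4, -3, 2, 4).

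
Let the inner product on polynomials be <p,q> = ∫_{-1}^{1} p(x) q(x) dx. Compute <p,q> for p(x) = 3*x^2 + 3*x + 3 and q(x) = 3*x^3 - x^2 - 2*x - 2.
<p,q> = -98/5

Expand the product: p(x)·q(x) = 9*x^5 + 6*x^4 - 15*x^2 - 12*x - 6.
∫_{-1}^{1} of each monomial x^k gives [2/(k+1) if k even, 0 if k odd]. Integrating term-by-term (or equivalently evaluating the antiderivative F(x) = 3*x^6/2 + 6*x^5/5 - 5*x^3 - 6*x^2 - 6*x at the endpoints):
  F(1) − F(−1) = -143/10 − (53/10) = -98/5.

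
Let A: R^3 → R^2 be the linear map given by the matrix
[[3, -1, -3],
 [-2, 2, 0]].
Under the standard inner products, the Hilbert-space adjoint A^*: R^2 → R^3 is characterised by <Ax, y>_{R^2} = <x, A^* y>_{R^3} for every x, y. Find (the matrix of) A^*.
A^* = A^T =
[[3, -2],
 [-1, 2],
 [-3, 0]]

For real matrices with standard dot products, the defining identity <Ax, y> = <x, A^* y> gives (Ax)^T y = x^T (A^*) y, i.e. x^T A^T y = x^T (A^*) y. Since this holds for all x, y, we must have A^* = A^T. Therefore
A^* =
[[3, -2],
 [-1, 2],
 [-3, 0]].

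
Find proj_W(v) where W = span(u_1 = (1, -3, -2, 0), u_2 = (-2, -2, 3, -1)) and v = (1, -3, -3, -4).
proj_W(v) = (125/124, -447/124, -259/124, -9/124)

Set up U = [u_1 | ... | u_2] ∈ R^(4×2). The projector onto W = col(U) is P = U (U^T U)^(-1) U^T.
Compute U^T U =
  [14, -2]
  [-2, 18],
and U^T v = (16, -1).
Solve U^T U · c = U^T v for the coefficients: c = (143/124, 9/124). The projection is proj_W(v) = U c.
Check: (v - proj_W(v)) · u_1 = 0  (should be 0).
Check: (v - proj_W(v)) · u_2 = 0  (should be 0).
Result: proj_W(v) = (125/124, -447/124, -259/124, -9/124).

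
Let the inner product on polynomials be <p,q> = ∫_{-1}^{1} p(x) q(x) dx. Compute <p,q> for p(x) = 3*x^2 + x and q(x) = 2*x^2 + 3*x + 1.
<p,q> = 32/5

Expand the product: p(x)·q(x) = 6*x^4 + 11*x^3 + 6*x^2 + x.
∫_{-1}^{1} of each monomial x^k gives [2/(k+1) if k even, 0 if k odd]. Integrating term-by-term (or equivalently evaluating the antiderivative F(x) = 6*x^5/5 + 11*x^4/4 + 2*x^3 + x^2/2 at the endpoints):
  F(1) − F(−1) = 129/20 − (1/20) = 32/5.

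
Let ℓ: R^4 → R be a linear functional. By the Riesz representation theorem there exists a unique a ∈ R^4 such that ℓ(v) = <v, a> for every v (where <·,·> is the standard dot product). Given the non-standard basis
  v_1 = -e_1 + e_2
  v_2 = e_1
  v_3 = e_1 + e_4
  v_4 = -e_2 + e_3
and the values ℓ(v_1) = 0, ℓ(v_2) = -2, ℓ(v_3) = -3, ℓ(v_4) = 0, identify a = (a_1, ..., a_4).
a = (-2, -2, -2, -1)

Write a = (a_1, ..., a_4) in the standard basis. For each basis vector v_i, ℓ(v_i) = <v_i, a> is a linear equation in the a_j's. Collect the n equations into a matrix system V a = ℓ, where row i of V is v_i (expressed in the standard basis). Since V is invertible (lower-triangular with 1s on the diagonal, up to permutation), solve by back-substitution:
  V =
[[-1, 1, 0, 0],
 [1, 0, 0, 0],
 [1, 0, 0, 1],
 [0, -1, 1, 0]]
  V a = (0, -2, -3, 0)
Solving gives a = (-2, -2, -2, -1).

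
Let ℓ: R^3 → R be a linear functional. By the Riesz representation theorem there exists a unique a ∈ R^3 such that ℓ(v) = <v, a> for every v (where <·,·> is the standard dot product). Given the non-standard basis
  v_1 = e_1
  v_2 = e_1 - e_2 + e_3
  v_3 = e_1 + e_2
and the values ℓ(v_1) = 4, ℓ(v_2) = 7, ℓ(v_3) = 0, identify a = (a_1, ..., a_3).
a = (4, -4, -1)

Write a = (a_1, ..., a_3) in the standard basis. For each basis vector v_i, ℓ(v_i) = <v_i, a> is a linear equation in the a_j's. Collect the n equations into a matrix system V a = ℓ, where row i of V is v_i (expressed in the standard basis). Since V is invertible (lower-triangular with 1s on the diagonal, up to permutation), solve by back-substitution:
  V =
[[1, 0, 0],
 [1, -1, 1],
 [1, 1, 0]]
  V a = (4, 7, 0)
Solving gives a = (4, -4, -1).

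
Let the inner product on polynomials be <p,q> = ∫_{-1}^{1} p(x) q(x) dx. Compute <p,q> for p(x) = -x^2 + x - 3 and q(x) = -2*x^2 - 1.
<p,q> = 172/15

Expand the product: p(x)·q(x) = 2*x^4 - 2*x^3 + 7*x^2 - x + 3.
∫_{-1}^{1} of each monomial x^k gives [2/(k+1) if k even, 0 if k odd]. Integrating term-by-term (or equivalently evaluating the antiderivative F(x) = 2*x^5/5 - x^4/2 + 7*x^3/3 - x^2/2 + 3*x at the endpoints):
  F(1) − F(−1) = 71/15 − (-101/15) = 172/15.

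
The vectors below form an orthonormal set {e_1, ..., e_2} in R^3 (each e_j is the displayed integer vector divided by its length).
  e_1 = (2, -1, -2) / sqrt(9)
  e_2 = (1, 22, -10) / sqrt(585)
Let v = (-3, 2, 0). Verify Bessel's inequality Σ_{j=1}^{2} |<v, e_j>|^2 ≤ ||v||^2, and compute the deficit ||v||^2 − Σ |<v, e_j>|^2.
Σ |<v, e_j>|^2 = 649/65; ||v||^2 = 13; deficit = 196/65

Write each e_j = u_j / sqrt(<u_j, u_j>) where u_j is the displayed integer vector. Then <v, e_j> = <v, u_j> / sqrt(<u_j, u_j>), so |<v, e_j>|^2 = <v, u_j>^2 / <u_j, u_j>.
Coefficients: <v, e_1> = -8/sqrt(9), <v, e_2> = 41/sqrt(585).
Square and sum: Σ |<v, e_j>|^2 = 649/65.
Compute ||v||^2 = v·v = 13.
Deficit = 13 − 649/65 = 196/65 ≥ 0, confirming Bessel's inequality. (The deficit equals ||v − Σ <v,e_j> e_j||^2, the squared distance from v to span{e_j}.)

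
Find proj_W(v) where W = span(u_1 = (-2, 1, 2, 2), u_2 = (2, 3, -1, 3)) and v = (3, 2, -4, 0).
proj_W(v) = (568/145, 204/145, -446/145, 42/145)

Set up U = [u_1 | ... | u_2] ∈ R^(4×2). The projector onto W = col(U) is P = U (U^T U)^(-1) U^T.
Compute U^T U =
  [13, 3]
  [3, 23],
and U^T v = (-12, 16).
Solve U^T U · c = U^T v for the coefficients: c = (-162/145, 122/145). The projection is proj_W(v) = U c.
Check: (v - proj_W(v)) · u_1 = 0  (should be 0).
Check: (v - proj_W(v)) · u_2 = 0  (should be 0).
Result: proj_W(v) = (568/145, 204/145, -446/145, 42/145).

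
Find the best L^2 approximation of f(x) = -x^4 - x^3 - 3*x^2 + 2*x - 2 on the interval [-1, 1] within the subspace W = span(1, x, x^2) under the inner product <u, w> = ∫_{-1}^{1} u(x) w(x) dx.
g(x) = -27*x^2/7 + 7*x/5 - 67/35

The best approximation g ∈ W is the orthogonal projection of f onto W. Writing g = a_0 + a_1 x + a_2 x^2, the coefficients solve the normal equations G · a = b where
  G_{ij} = <φ_i, φ_j> and b_i = <f, φ_i>, with φ_0 = 1, φ_1 = x, φ_2 = x^2.
G =
  [2, 0, 2/3]
  [0, 2/3, 0]
  [2/3, 0, 2/5],
b = (-32/5, 14/15, -296/105).
Solving gives a_0 = -67/35, a_1 = 7/5, a_2 = -27/7, so
  g(x) = -27*x^2/7 + 7*x/5 - 67/35.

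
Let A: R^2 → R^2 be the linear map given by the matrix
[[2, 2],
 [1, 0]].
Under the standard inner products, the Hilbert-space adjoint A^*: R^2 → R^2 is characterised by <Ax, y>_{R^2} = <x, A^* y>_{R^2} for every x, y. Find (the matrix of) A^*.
A^* = A^T =
[[2, 1],
 [2, 0]]

For real matrices with standard dot products, the defining identity <Ax, y> = <x, A^* y> gives (Ax)^T y = x^T (A^*) y, i.e. x^T A^T y = x^T (A^*) y. Since this holds for all x, y, we must have A^* = A^T. Therefore
A^* =
[[2, 1],
 [2, 0]].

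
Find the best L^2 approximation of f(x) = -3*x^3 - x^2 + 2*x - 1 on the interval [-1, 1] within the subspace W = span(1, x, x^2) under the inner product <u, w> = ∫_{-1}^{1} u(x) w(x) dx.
g(x) = -x^2 + x/5 - 1

The best approximation g ∈ W is the orthogonal projection of f onto W. Writing g = a_0 + a_1 x + a_2 x^2, the coefficients solve the normal equations G · a = b where
  G_{ij} = <φ_i, φ_j> and b_i = <f, φ_i>, with φ_0 = 1, φ_1 = x, φ_2 = x^2.
G =
  [2, 0, 2/3]
  [0, 2/3, 0]
  [2/3, 0, 2/5],
b = (-8/3, 2/15, -16/15).
Solving gives a_0 = -1, a_1 = 1/5, a_2 = -1, so
  g(x) = -x^2 + x/5 - 1.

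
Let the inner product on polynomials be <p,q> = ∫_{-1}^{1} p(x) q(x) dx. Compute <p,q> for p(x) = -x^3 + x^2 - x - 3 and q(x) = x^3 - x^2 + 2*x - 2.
<p,q> = 992/105

Expand the product: p(x)·q(x) = -x^6 + 2*x^5 - 4*x^4 + 2*x^3 - x^2 - 4*x + 6.
∫_{-1}^{1} of each monomial x^k gives [2/(k+1) if k even, 0 if k odd]. Integrating term-by-term (or equivalently evaluating the antiderivative F(x) = -x^7/7 + x^6/3 - 4*x^5/5 + x^4/2 - x^3/3 - 2*x^2 + 6*x at the endpoints):
  F(1) − F(−1) = 249/70 − (-1237/210) = 992/105.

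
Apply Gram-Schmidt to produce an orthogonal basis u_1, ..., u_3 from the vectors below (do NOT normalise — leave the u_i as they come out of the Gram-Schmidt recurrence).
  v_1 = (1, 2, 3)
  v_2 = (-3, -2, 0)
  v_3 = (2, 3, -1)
Orthogonal basis:
  u_1 = (1, 2, 3)
  u_2 = (-5/2, -1, 3/2)
  u_3 = (-6/7, 9/7, -4/7)

Apply the Gram-Schmidt recurrence
  u_1 = v_1
  u_i = v_i − Σ_{j<i} ((v_i · u_j) / (u_j · u_j)) · u_j.

Step by step this gives:
  u_1 = (1, 2, 3)
  u_2 = (-5/2, -1, 3/2)
  u_3 = (-6/7, 9/7, -4/7)

Orthogonality check:
  u_2 · u_1 = 0 (should be 0)
  u_3 · u_1 = 0 (should be 0)
  u_3 · u_2 = 0 (should be 0)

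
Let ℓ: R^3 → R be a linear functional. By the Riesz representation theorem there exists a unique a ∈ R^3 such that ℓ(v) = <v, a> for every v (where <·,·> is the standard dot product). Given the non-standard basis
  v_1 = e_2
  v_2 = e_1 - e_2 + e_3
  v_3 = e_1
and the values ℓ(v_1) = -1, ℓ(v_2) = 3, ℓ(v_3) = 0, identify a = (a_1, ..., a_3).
a = (0, -1, 2)

Write a = (a_1, ..., a_3) in the standard basis. For each basis vector v_i, ℓ(v_i) = <v_i, a> is a linear equation in the a_j's. Collect the n equations into a matrix system V a = ℓ, where row i of V is v_i (expressed in the standard basis). Since V is invertible (lower-triangular with 1s on the diagonal, up to permutation), solve by back-substitution:
  V =
[[0, 1, 0],
 [1, -1, 1],
 [1, 0, 0]]
  V a = (-1, 3, 0)
Solving gives a = (0, -1, 2).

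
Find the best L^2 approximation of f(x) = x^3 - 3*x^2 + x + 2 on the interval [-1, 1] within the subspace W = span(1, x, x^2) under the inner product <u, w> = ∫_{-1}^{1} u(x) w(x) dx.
g(x) = -3*x^2 + 8*x/5 + 2

The best approximation g ∈ W is the orthogonal projection of f onto W. Writing g = a_0 + a_1 x + a_2 x^2, the coefficients solve the normal equations G · a = b where
  G_{ij} = <φ_i, φ_j> and b_i = <f, φ_i>, with φ_0 = 1, φ_1 = x, φ_2 = x^2.
G =
  [2, 0, 2/3]
  [0, 2/3, 0]
  [2/3, 0, 2/5],
b = (2, 16/15, 2/15).
Solving gives a_0 = 2, a_1 = 8/5, a_2 = -3, so
  g(x) = -3*x^2 + 8*x/5 + 2.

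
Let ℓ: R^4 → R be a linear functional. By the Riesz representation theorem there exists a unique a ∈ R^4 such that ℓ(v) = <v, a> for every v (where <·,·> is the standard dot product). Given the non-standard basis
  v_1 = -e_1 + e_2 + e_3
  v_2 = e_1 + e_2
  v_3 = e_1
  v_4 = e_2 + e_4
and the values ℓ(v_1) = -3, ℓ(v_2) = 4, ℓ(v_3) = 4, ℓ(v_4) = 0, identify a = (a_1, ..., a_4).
a = (4, 0, 1, 0)

Write a = (a_1, ..., a_4) in the standard basis. For each basis vector v_i, ℓ(v_i) = <v_i, a> is a linear equation in the a_j's. Collect the n equations into a matrix system V a = ℓ, where row i of V is v_i (expressed in the standard basis). Since V is invertible (lower-triangular with 1s on the diagonal, up to permutation), solve by back-substitution:
  V =
[[-1, 1, 1, 0],
 [1, 1, 0, 0],
 [1, 0, 0, 0],
 [0, 1, 0, 1]]
  V a = (-3, 4, 4, 0)
Solving gives a = (4, 0, 1, 0).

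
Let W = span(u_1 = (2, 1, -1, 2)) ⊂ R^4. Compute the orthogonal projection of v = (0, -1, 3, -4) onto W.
proj_W(v) = (-12/5, -6/5, 6/5, -12/5)

Set up U = [u_1 | ... | u_1] ∈ R^(4×1). The projector onto W = col(U) is P = U (U^T U)^(-1) U^T.
Compute U^T U =
  [10],
and U^T v = (-12).
Solve U^T U · c = U^T v for the coefficients: c = (-6/5). The projection is proj_W(v) = U c.
Check: (v - proj_W(v)) · u_1 = 0  (should be 0).
Result: proj_W(v) = (-12/5, -6/5, 6/5, -12/5).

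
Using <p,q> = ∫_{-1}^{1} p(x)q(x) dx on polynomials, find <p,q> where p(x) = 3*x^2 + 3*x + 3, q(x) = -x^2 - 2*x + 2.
<p,q> = 44/5

Expand the product: p(x)·q(x) = -3*x^4 - 9*x^3 - 3*x^2 + 6.
∫_{-1}^{1} of each monomial x^k gives [2/(k+1) if k even, 0 if k odd]. Integrating term-by-term (or equivalently evaluating the antiderivative F(x) = -3*x^5/5 - 9*x^4/4 - x^3 + 6*x at the endpoints):
  F(1) − F(−1) = 43/20 − (-133/20) = 44/5.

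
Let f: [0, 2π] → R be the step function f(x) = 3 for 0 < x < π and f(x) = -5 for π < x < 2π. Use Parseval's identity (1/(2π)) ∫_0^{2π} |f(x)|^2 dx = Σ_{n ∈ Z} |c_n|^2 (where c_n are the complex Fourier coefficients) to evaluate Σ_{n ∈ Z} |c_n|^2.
Σ |c_n|^2 = 17

Parseval equates the L^2 energy of f (normalised by 1/(2π)) with the ℓ^2 sum of its Fourier coefficients: (1/(2π)) ∫_0^{2π} |f|^2 = Σ |c_n|^2.
Compute the left side: (1/(2π)) [∫_0^π 3^2 dx + ∫_π^{2π} (-5)^2 dx] = (1/(2π)) · (9π + 25π) = (9 + 25)/2 = 17.
So Σ_{n ∈ Z} |c_n|^2 = 17.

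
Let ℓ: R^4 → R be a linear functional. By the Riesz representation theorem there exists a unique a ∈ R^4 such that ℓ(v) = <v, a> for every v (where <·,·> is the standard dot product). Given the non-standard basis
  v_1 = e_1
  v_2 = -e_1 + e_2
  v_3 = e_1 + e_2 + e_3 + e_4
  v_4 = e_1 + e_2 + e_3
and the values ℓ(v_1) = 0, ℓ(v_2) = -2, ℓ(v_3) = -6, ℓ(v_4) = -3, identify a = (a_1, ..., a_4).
a = (0, -2, -1, -3)

Write a = (a_1, ..., a_4) in the standard basis. For each basis vector v_i, ℓ(v_i) = <v_i, a> is a linear equation in the a_j's. Collect the n equations into a matrix system V a = ℓ, where row i of V is v_i (expressed in the standard basis). Since V is invertible (lower-triangular with 1s on the diagonal, up to permutation), solve by back-substitution:
  V =
[[1, 0, 0, 0],
 [-1, 1, 0, 0],
 [1, 1, 1, 1],
 [1, 1, 1, 0]]
  V a = (0, -2, -6, -3)
Solving gives a = (0, -2, -1, -3).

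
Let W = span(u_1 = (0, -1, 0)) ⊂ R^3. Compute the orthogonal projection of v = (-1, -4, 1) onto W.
proj_W(v) = (0, -4, 0)

Set up U = [u_1 | ... | u_1] ∈ R^(3×1). The projector onto W = col(U) is P = U (U^T U)^(-1) U^T.
Compute U^T U =
  [1],
and U^T v = (4).
Solve U^T U · c = U^T v for the coefficients: c = (4). The projection is proj_W(v) = U c.
Check: (v - proj_W(v)) · u_1 = 0  (should be 0).
Result: proj_W(v) = (0, -4, 0).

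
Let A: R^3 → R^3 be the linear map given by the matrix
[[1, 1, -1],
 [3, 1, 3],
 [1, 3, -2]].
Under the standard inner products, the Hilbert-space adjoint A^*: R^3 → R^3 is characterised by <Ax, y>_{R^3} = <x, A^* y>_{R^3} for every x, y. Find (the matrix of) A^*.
A^* = A^T =
[[1, 3, 1],
 [1, 1, 3],
 [-1, 3, -2]]

For real matrices with standard dot products, the defining identity <Ax, y> = <x, A^* y> gives (Ax)^T y = x^T (A^*) y, i.e. x^T A^T y = x^T (A^*) y. Since this holds for all x, y, we must have A^* = A^T. Therefore
A^* =
[[1, 3, 1],
 [1, 1, 3],
 [-1, 3, -2]].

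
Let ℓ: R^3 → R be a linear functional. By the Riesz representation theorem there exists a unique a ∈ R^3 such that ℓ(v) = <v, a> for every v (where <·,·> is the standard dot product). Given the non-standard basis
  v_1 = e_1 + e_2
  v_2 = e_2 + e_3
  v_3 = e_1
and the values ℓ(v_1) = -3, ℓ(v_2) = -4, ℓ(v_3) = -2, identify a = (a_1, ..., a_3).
a = (-2, -1, -3)

Write a = (a_1, ..., a_3) in the standard basis. For each basis vector v_i, ℓ(v_i) = <v_i, a> is a linear equation in the a_j's. Collect the n equations into a matrix system V a = ℓ, where row i of V is v_i (expressed in the standard basis). Since V is invertible (lower-triangular with 1s on the diagonal, up to permutation), solve by back-substitution:
  V =
[[1, 1, 0],
 [0, 1, 1],
 [1, 0, 0]]
  V a = (-3, -4, -2)
Solving gives a = (-2, -1, -3).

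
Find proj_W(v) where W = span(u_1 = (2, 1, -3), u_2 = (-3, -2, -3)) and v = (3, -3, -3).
proj_W(v) = (300/307, 114/307, -990/307)

Set up U = [u_1 | ... | u_2] ∈ R^(3×2). The projector onto W = col(U) is P = U (U^T U)^(-1) U^T.
Compute U^T U =
  [14, 1]
  [1, 22],
and U^T v = (12, 6).
Solve U^T U · c = U^T v for the coefficients: c = (258/307, 72/307). The projection is proj_W(v) = U c.
Check: (v - proj_W(v)) · u_1 = 0  (should be 0).
Check: (v - proj_W(v)) · u_2 = 0  (should be 0).
Result: proj_W(v) = (300/307, 114/307, -990/307).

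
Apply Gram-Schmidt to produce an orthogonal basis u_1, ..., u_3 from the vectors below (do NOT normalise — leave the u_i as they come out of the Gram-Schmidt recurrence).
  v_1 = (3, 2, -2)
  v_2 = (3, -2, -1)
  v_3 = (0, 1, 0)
Orthogonal basis:
  u_1 = (3, 2, -2)
  u_2 = (30/17, -48/17, -3/17)
  u_3 = (2/21, 1/21, 4/21)

Apply the Gram-Schmidt recurrence
  u_1 = v_1
  u_i = v_i − Σ_{j<i} ((v_i · u_j) / (u_j · u_j)) · u_j.

Step by step this gives:
  u_1 = (3, 2, -2)
  u_2 = (30/17, -48/17, -3/17)
  u_3 = (2/21, 1/21, 4/21)

Orthogonality check:
  u_2 · u_1 = 0 (should be 0)
  u_3 · u_1 = 0 (should be 0)
  u_3 · u_2 = 0 (should be 0)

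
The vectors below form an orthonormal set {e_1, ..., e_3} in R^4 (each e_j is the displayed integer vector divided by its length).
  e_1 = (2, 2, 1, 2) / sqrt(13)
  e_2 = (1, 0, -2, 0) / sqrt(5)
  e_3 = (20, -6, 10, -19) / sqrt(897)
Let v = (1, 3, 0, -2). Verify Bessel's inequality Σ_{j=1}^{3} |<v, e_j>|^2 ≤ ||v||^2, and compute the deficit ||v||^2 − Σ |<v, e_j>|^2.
Σ |<v, e_j>|^2 = 1109/345; ||v||^2 = 14; deficit = 3721/345

Write each e_j = u_j / sqrt(<u_j, u_j>) where u_j is the displayed integer vector. Then <v, e_j> = <v, u_j> / sqrt(<u_j, u_j>), so |<v, e_j>|^2 = <v, u_j>^2 / <u_j, u_j>.
Coefficients: <v, e_1> = 4/sqrt(13), <v, e_2> = 1/sqrt(5), <v, e_3> = 40/sqrt(897).
Square and sum: Σ |<v, e_j>|^2 = 1109/345.
Compute ||v||^2 = v·v = 14.
Deficit = 14 − 1109/345 = 3721/345 ≥ 0, confirming Bessel's inequality. (The deficit equals ||v − Σ <v,e_j> e_j||^2, the squared distance from v to span{e_j}.)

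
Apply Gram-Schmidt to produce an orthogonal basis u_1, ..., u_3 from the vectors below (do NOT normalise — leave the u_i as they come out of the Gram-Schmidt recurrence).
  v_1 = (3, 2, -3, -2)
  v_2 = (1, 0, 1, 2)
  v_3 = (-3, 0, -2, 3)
Orthogonal basis:
  u_1 = (3, 2, -3, -2)
  u_2 = (19/13, 4/13, 7/13, 22/13)
  u_3 = (-13/7, 5/7, -3, 17/7)

Apply the Gram-Schmidt recurrence
  u_1 = v_1
  u_i = v_i − Σ_{j<i} ((v_i · u_j) / (u_j · u_j)) · u_j.

Step by step this gives:
  u_1 = (3, 2, -3, -2)
  u_2 = (19/13, 4/13, 7/13, 22/13)
  u_3 = (-13/7, 5/7, -3, 17/7)

Orthogonality check:
  u_2 · u_1 = 0 (should be 0)
  u_3 · u_1 = 0 (should be 0)
  u_3 · u_2 = 0 (should be 0)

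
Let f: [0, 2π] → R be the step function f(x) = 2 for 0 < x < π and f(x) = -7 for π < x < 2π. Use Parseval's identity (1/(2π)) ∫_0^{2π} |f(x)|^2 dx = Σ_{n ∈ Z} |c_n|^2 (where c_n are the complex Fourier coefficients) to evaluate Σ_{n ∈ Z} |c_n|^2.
Σ |c_n|^2 = 53/2

Parseval equates the L^2 energy of f (normalised by 1/(2π)) with the ℓ^2 sum of its Fourier coefficients: (1/(2π)) ∫_0^{2π} |f|^2 = Σ |c_n|^2.
Compute the left side: (1/(2π)) [∫_0^π 2^2 dx + ∫_π^{2π} (-7)^2 dx] = (1/(2π)) · (4π + 49π) = (4 + 49)/2 = 53/2.
So Σ_{n ∈ Z} |c_n|^2 = 53/2.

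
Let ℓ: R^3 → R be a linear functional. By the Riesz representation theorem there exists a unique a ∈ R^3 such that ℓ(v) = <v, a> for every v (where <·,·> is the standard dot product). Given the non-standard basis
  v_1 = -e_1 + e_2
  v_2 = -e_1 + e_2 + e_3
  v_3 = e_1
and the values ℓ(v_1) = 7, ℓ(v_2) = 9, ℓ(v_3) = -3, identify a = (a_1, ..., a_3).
a = (-3, 4, 2)

Write a = (a_1, ..., a_3) in the standard basis. For each basis vector v_i, ℓ(v_i) = <v_i, a> is a linear equation in the a_j's. Collect the n equations into a matrix system V a = ℓ, where row i of V is v_i (expressed in the standard basis). Since V is invertible (lower-triangular with 1s on the diagonal, up to permutation), solve by back-substitution:
  V =
[[-1, 1, 0],
 [-1, 1, 1],
 [1, 0, 0]]
  V a = (7, 9, -3)
Solving gives a = (-3, 4, 2).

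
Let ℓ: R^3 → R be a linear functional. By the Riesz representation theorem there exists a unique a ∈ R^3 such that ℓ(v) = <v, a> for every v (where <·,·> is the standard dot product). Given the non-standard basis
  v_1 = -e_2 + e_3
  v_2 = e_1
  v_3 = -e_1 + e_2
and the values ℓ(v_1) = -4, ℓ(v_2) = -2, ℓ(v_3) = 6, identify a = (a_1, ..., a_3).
a = (-2, 4, 0)

Write a = (a_1, ..., a_3) in the standard basis. For each basis vector v_i, ℓ(v_i) = <v_i, a> is a linear equation in the a_j's. Collect the n equations into a matrix system V a = ℓ, where row i of V is v_i (expressed in the standard basis). Since V is invertible (lower-triangular with 1s on the diagonal, up to permutation), solve by back-substitution:
  V =
[[0, -1, 1],
 [1, 0, 0],
 [-1, 1, 0]]
  V a = (-4, -2, 6)
Solving gives a = (-2, 4, 0).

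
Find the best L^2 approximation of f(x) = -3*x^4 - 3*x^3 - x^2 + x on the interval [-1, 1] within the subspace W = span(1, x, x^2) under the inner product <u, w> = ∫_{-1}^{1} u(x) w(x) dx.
g(x) = -25*x^2/7 - 4*x/5 + 9/35

The best approximation g ∈ W is the orthogonal projection of f onto W. Writing g = a_0 + a_1 x + a_2 x^2, the coefficients solve the normal equations G · a = b where
  G_{ij} = <φ_i, φ_j> and b_i = <f, φ_i>, with φ_0 = 1, φ_1 = x, φ_2 = x^2.
G =
  [2, 0, 2/3]
  [0, 2/3, 0]
  [2/3, 0, 2/5],
b = (-28/15, -8/15, -44/35).
Solving gives a_0 = 9/35, a_1 = -4/5, a_2 = -25/7, so
  g(x) = -25*x^2/7 - 4*x/5 + 9/35.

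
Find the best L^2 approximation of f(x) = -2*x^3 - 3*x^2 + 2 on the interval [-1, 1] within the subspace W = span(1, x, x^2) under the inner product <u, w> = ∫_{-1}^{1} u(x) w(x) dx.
g(x) = -3*x^2 - 6*x/5 + 2

The best approximation g ∈ W is the orthogonal projection of f onto W. Writing g = a_0 + a_1 x + a_2 x^2, the coefficients solve the normal equations G · a = b where
  G_{ij} = <φ_i, φ_j> and b_i = <f, φ_i>, with φ_0 = 1, φ_1 = x, φ_2 = x^2.
G =
  [2, 0, 2/3]
  [0, 2/3, 0]
  [2/3, 0, 2/5],
b = (2, -4/5, 2/15).
Solving gives a_0 = 2, a_1 = -6/5, a_2 = -3, so
  g(x) = -3*x^2 - 6*x/5 + 2.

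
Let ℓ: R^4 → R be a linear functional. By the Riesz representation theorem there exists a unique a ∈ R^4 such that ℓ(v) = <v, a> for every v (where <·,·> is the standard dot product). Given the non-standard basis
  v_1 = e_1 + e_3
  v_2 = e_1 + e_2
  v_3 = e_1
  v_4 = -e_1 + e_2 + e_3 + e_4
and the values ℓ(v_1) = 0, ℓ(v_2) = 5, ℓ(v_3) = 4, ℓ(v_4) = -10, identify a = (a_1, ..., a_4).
a = (4, 1, -4, -3)

Write a = (a_1, ..., a_4) in the standard basis. For each basis vector v_i, ℓ(v_i) = <v_i, a> is a linear equation in the a_j's. Collect the n equations into a matrix system V a = ℓ, where row i of V is v_i (expressed in the standard basis). Since V is invertible (lower-triangular with 1s on the diagonal, up to permutation), solve by back-substitution:
  V =
[[1, 0, 1, 0],
 [1, 1, 0, 0],
 [1, 0, 0, 0],
 [-1, 1, 1, 1]]
  V a = (0, 5, 4, -10)
Solving gives a = (4, 1, -4, -3).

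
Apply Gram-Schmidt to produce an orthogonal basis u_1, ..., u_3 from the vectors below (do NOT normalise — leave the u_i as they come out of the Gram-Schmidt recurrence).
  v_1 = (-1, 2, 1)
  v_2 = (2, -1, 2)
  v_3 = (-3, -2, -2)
Orthogonal basis:
  u_1 = (-1, 2, 1)
  u_2 = (5/3, -1/3, 7/3)
  u_3 = (-17/10, -34/25, 51/50)

Apply the Gram-Schmidt recurrence
  u_1 = v_1
  u_i = v_i − Σ_{j<i} ((v_i · u_j) / (u_j · u_j)) · u_j.

Step by step this gives:
  u_1 = (-1, 2, 1)
  u_2 = (5/3, -1/3, 7/3)
  u_3 = (-17/10, -34/25, 51/50)

Orthogonality check:
  u_2 · u_1 = 0 (should be 0)
  u_3 · u_1 = 0 (should be 0)
  u_3 · u_2 = 0 (should be 0)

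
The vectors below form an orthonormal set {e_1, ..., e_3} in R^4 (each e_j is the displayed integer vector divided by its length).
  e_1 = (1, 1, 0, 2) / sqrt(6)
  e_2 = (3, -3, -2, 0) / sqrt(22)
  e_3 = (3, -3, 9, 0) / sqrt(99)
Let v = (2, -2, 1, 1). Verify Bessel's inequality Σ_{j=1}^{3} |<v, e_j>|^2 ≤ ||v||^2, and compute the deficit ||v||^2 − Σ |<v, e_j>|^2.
Σ |<v, e_j>|^2 = 29/3; ||v||^2 = 10; deficit = 1/3

Write each e_j = u_j / sqrt(<u_j, u_j>) where u_j is the displayed integer vector. Then <v, e_j> = <v, u_j> / sqrt(<u_j, u_j>), so |<v, e_j>|^2 = <v, u_j>^2 / <u_j, u_j>.
Coefficients: <v, e_1> = 2/sqrt(6), <v, e_2> = 10/sqrt(22), <v, e_3> = 21/sqrt(99).
Square and sum: Σ |<v, e_j>|^2 = 29/3.
Compute ||v||^2 = v·v = 10.
Deficit = 10 − 29/3 = 1/3 ≥ 0, confirming Bessel's inequality. (The deficit equals ||v − Σ <v,e_j> e_j||^2, the squared distance from v to span{e_j}.)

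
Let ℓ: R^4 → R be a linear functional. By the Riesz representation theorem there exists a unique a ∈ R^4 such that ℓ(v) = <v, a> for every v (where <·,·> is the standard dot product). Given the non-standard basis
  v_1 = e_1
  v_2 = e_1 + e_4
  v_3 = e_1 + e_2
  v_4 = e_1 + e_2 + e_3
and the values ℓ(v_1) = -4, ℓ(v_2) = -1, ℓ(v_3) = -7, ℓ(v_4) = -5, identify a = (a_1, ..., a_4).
a = (-4, -3, 2, 3)

Write a = (a_1, ..., a_4) in the standard basis. For each basis vector v_i, ℓ(v_i) = <v_i, a> is a linear equation in the a_j's. Collect the n equations into a matrix system V a = ℓ, where row i of V is v_i (expressed in the standard basis). Since V is invertible (lower-triangular with 1s on the diagonal, up to permutation), solve by back-substitution:
  V =
[[1, 0, 0, 0],
 [1, 0, 0, 1],
 [1, 1, 0, 0],
 [1, 1, 1, 0]]
  V a = (-4, -1, -7, -5)
Solving gives a = (-4, -3, 2, 3).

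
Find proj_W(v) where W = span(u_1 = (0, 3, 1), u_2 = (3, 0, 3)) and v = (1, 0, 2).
proj_W(v) = (28/19, 3/19, 29/19)

Set up U = [u_1 | ... | u_2] ∈ R^(3×2). The projector onto W = col(U) is P = U (U^T U)^(-1) U^T.
Compute U^T U =
  [10, 3]
  [3, 18],
and U^T v = (2, 9).
Solve U^T U · c = U^T v for the coefficients: c = (1/19, 28/57). The projection is proj_W(v) = U c.
Check: (v - proj_W(v)) · u_1 = 0  (should be 0).
Check: (v - proj_W(v)) · u_2 = 0  (should be 0).
Result: proj_W(v) = (28/19, 3/19, 29/19).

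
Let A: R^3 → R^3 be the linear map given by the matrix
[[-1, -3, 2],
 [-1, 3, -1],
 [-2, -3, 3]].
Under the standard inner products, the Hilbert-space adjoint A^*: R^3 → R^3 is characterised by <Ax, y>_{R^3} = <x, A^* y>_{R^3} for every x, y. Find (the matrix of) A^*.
A^* = A^T =
[[-1, -1, -2],
 [-3, 3, -3],
 [2, -1, 3]]

For real matrices with standard dot products, the defining identity <Ax, y> = <x, A^* y> gives (Ax)^T y = x^T (A^*) y, i.e. x^T A^T y = x^T (A^*) y. Since this holds for all x, y, we must have A^* = A^T. Therefore
A^* =
[[-1, -1, -2],
 [-3, 3, -3],
 [2, -1, 3]].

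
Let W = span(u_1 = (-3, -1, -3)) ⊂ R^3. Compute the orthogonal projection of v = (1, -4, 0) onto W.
proj_W(v) = (-3/19, -1/19, -3/19)

Set up U = [u_1 | ... | u_1] ∈ R^(3×1). The projector onto W = col(U) is P = U (U^T U)^(-1) U^T.
Compute U^T U =
  [19],
and U^T v = (1).
Solve U^T U · c = U^T v for the coefficients: c = (1/19). The projection is proj_W(v) = U c.
Check: (v - proj_W(v)) · u_1 = 0  (should be 0).
Result: proj_W(v) = (-3/19, -1/19, -3/19).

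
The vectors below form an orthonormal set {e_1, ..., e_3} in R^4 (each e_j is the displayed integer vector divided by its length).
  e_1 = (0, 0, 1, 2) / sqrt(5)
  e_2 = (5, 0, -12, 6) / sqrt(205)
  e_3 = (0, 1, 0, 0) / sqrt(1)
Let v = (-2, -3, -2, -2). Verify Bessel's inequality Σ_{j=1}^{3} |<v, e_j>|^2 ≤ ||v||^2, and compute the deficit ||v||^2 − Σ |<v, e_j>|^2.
Σ |<v, e_j>|^2 = 665/41; ||v||^2 = 21; deficit = 196/41

Write each e_j = u_j / sqrt(<u_j, u_j>) where u_j is the displayed integer vector. Then <v, e_j> = <v, u_j> / sqrt(<u_j, u_j>), so |<v, e_j>|^2 = <v, u_j>^2 / <u_j, u_j>.
Coefficients: <v, e_1> = -6/sqrt(5), <v, e_2> = 2/sqrt(205), <v, e_3> = -3/sqrt(1).
Square and sum: Σ |<v, e_j>|^2 = 665/41.
Compute ||v||^2 = v·v = 21.
Deficit = 21 − 665/41 = 196/41 ≥ 0, confirming Bessel's inequality. (The deficit equals ||v − Σ <v,e_j> e_j||^2, the squared distance from v to span{e_j}.)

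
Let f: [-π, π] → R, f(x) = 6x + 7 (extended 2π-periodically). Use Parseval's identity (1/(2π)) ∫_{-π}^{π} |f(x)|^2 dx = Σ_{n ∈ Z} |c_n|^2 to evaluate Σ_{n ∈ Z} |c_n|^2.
Σ |c_n|^2 = 12π^2 + 49

Expand and integrate term by term over [-π, π]:
  ∫ (6x)^2 dx = 36·(2π^3/3); ∫ 2·6·(7)·x dx = 0 (odd integrand); ∫ 7^2 dx = 49·2π.
So (1/(2π)) ∫_{-π}^{π} (6x + 7)^2 dx = 36π^2/3 + 49 = 12π^2 + 49.
Parseval ⇒ Σ |c_n|^2 = 12π^2 + 49.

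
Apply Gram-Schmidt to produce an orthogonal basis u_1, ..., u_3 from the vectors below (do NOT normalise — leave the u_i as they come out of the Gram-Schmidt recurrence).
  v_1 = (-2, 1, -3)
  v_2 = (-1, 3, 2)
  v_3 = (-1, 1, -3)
Orthogonal basis:
  u_1 = (-2, 1, -3)
  u_2 = (-8/7, 43/14, 25/14)
  u_3 = (121/195, 77/195, -11/39)

Apply the Gram-Schmidt recurrence
  u_1 = v_1
  u_i = v_i − Σ_{j<i} ((v_i · u_j) / (u_j · u_j)) · u_j.

Step by step this gives:
  u_1 = (-2, 1, -3)
  u_2 = (-8/7, 43/14, 25/14)
  u_3 = (121/195, 77/195, -11/39)

Orthogonality check:
  u_2 · u_1 = 0 (should be 0)
  u_3 · u_1 = 0 (should be 0)
  u_3 · u_2 = 0 (should be 0)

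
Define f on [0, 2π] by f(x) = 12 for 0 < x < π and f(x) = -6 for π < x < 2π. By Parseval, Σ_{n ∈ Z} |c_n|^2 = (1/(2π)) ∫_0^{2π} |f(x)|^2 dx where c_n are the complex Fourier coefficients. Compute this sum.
Σ |c_n|^2 = 90

Parseval equates the L^2 energy of f (normalised by 1/(2π)) with the ℓ^2 sum of its Fourier coefficients: (1/(2π)) ∫_0^{2π} |f|^2 = Σ |c_n|^2.
Compute the left side: (1/(2π)) [∫_0^π 12^2 dx + ∫_π^{2π} (-6)^2 dx] = (1/(2π)) · (144π + 36π) = (144 + 36)/2 = 90.
So Σ_{n ∈ Z} |c_n|^2 = 90.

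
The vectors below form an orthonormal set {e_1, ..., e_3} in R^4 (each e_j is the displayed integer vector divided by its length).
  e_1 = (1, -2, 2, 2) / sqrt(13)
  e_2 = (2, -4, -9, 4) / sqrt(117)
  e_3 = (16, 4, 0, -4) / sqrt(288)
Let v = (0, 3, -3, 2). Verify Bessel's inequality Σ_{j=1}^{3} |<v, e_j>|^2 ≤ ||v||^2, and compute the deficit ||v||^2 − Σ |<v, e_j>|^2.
Σ |<v, e_j>|^2 = 19/2; ||v||^2 = 22; deficit = 25/2

Write each e_j = u_j / sqrt(<u_j, u_j>) where u_j is the displayed integer vector. Then <v, e_j> = <v, u_j> / sqrt(<u_j, u_j>), so |<v, e_j>|^2 = <v, u_j>^2 / <u_j, u_j>.
Coefficients: <v, e_1> = -8/sqrt(13), <v, e_2> = 23/sqrt(117), <v, e_3> = 4/sqrt(288).
Square and sum: Σ |<v, e_j>|^2 = 19/2.
Compute ||v||^2 = v·v = 22.
Deficit = 22 − 19/2 = 25/2 ≥ 0, confirming Bessel's inequality. (The deficit equals ||v − Σ <v,e_j> e_j||^2, the squared distance from v to span{e_j}.)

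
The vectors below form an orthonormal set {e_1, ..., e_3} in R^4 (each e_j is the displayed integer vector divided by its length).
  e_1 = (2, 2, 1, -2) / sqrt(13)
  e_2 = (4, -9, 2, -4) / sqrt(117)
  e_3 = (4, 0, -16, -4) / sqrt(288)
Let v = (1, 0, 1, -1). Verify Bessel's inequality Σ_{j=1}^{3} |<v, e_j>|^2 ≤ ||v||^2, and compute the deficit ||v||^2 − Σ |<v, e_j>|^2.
Σ |<v, e_j>|^2 = 3; ||v||^2 = 3; deficit = 0

Write each e_j = u_j / sqrt(<u_j, u_j>) where u_j is the displayed integer vector. Then <v, e_j> = <v, u_j> / sqrt(<u_j, u_j>), so |<v, e_j>|^2 = <v, u_j>^2 / <u_j, u_j>.
Coefficients: <v, e_1> = 5/sqrt(13), <v, e_2> = 10/sqrt(117), <v, e_3> = -8/sqrt(288).
Square and sum: Σ |<v, e_j>|^2 = 3.
Compute ||v||^2 = v·v = 3.
Deficit = 3 − 3 = 0 ≥ 0, confirming Bessel's inequality. (The deficit equals ||v − Σ <v,e_j> e_j||^2, the squared distance from v to span{e_j}.)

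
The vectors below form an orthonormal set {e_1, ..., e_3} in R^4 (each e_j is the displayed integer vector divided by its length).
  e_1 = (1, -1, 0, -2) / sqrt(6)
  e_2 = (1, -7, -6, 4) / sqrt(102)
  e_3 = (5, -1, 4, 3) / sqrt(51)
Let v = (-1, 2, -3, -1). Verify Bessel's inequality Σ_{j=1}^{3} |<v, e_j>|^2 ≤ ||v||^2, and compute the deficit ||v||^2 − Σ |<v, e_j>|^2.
Σ |<v, e_j>|^2 = 29/3; ||v||^2 = 15; deficit = 16/3

Write each e_j = u_j / sqrt(<u_j, u_j>) where u_j is the displayed integer vector. Then <v, e_j> = <v, u_j> / sqrt(<u_j, u_j>), so |<v, e_j>|^2 = <v, u_j>^2 / <u_j, u_j>.
Coefficients: <v, e_1> = -1/sqrt(6), <v, e_2> = -1/sqrt(102), <v, e_3> = -22/sqrt(51).
Square and sum: Σ |<v, e_j>|^2 = 29/3.
Compute ||v||^2 = v·v = 15.
Deficit = 15 − 29/3 = 16/3 ≥ 0, confirming Bessel's inequality. (The deficit equals ||v − Σ <v,e_j> e_j||^2, the squared distance from v to span{e_j}.)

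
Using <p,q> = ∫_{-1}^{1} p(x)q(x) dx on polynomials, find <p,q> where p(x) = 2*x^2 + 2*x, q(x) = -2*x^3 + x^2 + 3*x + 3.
<p,q> = 36/5

Expand the product: p(x)·q(x) = -4*x^5 - 2*x^4 + 8*x^3 + 12*x^2 + 6*x.
∫_{-1}^{1} of each monomial x^k gives [2/(k+1) if k even, 0 if k odd]. Integrating term-by-term (or equivalently evaluating the antiderivative F(x) = -2*x^6/3 - 2*x^5/5 + 2*x^4 + 4*x^3 + 3*x^2 at the endpoints):
  F(1) − F(−1) = 119/15 − (11/15) = 36/5.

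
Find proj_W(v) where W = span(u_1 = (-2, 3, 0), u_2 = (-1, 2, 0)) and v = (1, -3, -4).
proj_W(v) = (1, -3, 0)

Set up U = [u_1 | ... | u_2] ∈ R^(3×2). The projector onto W = col(U) is P = U (U^T U)^(-1) U^T.
Compute U^T U =
  [13, 8]
  [8, 5],
and U^T v = (-11, -7).
Solve U^T U · c = U^T v for the coefficients: c = (1, -3). The projection is proj_W(v) = U c.
Check: (v - proj_W(v)) · u_1 = 0  (should be 0).
Check: (v - proj_W(v)) · u_2 = 0  (should be 0).
Result: proj_W(v) = (1, -3, 0).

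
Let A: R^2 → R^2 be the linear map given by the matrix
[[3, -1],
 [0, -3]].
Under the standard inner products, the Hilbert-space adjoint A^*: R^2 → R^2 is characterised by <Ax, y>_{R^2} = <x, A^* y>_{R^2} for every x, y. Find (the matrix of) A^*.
A^* = A^T =
[[3, 0],
 [-1, -3]]

For real matrices with standard dot products, the defining identity <Ax, y> = <x, A^* y> gives (Ax)^T y = x^T (A^*) y, i.e. x^T A^T y = x^T (A^*) y. Since this holds for all x, y, we must have A^* = A^T. Therefore
A^* =
[[3, 0],
 [-1, -3]].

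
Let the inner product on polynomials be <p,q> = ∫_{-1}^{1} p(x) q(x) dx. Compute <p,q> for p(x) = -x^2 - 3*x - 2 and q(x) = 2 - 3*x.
<p,q> = -10/3

Expand the product: p(x)·q(x) = 3*x^3 + 7*x^2 - 4.
∫_{-1}^{1} of each monomial x^k gives [2/(k+1) if k even, 0 if k odd]. Integrating term-by-term (or equivalently evaluating the antiderivative F(x) = 3*x^4/4 + 7*x^3/3 - 4*x at the endpoints):
  F(1) − F(−1) = -11/12 − (29/12) = -10/3.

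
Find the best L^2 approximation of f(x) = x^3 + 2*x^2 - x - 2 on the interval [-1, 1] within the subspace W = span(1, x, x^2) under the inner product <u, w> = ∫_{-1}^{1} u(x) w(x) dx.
g(x) = 2*x^2 - 2*x/5 - 2

The best approximation g ∈ W is the orthogonal projection of f onto W. Writing g = a_0 + a_1 x + a_2 x^2, the coefficients solve the normal equations G · a = b where
  G_{ij} = <φ_i, φ_j> and b_i = <f, φ_i>, with φ_0 = 1, φ_1 = x, φ_2 = x^2.
G =
  [2, 0, 2/3]
  [0, 2/3, 0]
  [2/3, 0, 2/5],
b = (-8/3, -4/15, -8/15).
Solving gives a_0 = -2, a_1 = -2/5, a_2 = 2, so
  g(x) = 2*x^2 - 2*x/5 - 2.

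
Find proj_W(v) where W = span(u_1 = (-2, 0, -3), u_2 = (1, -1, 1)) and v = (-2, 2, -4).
proj_W(v) = (-20/7, 12/7, -24/7)

Set up U = [u_1 | ... | u_2] ∈ R^(3×2). The projector onto W = col(U) is P = U (U^T U)^(-1) U^T.
Compute U^T U =
  [13, -5]
  [-5, 3],
and U^T v = (16, -8).
Solve U^T U · c = U^T v for the coefficients: c = (4/7, -12/7). The projection is proj_W(v) = U c.
Check: (v - proj_W(v)) · u_1 = 0  (should be 0).
Check: (v - proj_W(v)) · u_2 = 0  (should be 0).
Result: proj_W(v) = (-20/7, 12/7, -24/7).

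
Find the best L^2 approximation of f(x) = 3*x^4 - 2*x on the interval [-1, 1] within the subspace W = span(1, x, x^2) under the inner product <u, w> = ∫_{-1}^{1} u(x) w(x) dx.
g(x) = 18*x^2/7 - 2*x - 9/35

The best approximation g ∈ W is the orthogonal projection of f onto W. Writing g = a_0 + a_1 x + a_2 x^2, the coefficients solve the normal equations G · a = b where
  G_{ij} = <φ_i, φ_j> and b_i = <f, φ_i>, with φ_0 = 1, φ_1 = x, φ_2 = x^2.
G =
  [2, 0, 2/3]
  [0, 2/3, 0]
  [2/3, 0, 2/5],
b = (6/5, -4/3, 6/7).
Solving gives a_0 = -9/35, a_1 = -2, a_2 = 18/7, so
  g(x) = 18*x^2/7 - 2*x - 9/35.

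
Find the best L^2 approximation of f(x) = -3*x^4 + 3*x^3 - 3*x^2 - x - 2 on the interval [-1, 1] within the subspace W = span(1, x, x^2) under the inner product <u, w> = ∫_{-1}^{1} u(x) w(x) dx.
g(x) = -39*x^2/7 + 4*x/5 - 61/35

The best approximation g ∈ W is the orthogonal projection of f onto W. Writing g = a_0 + a_1 x + a_2 x^2, the coefficients solve the normal equations G · a = b where
  G_{ij} = <φ_i, φ_j> and b_i = <f, φ_i>, with φ_0 = 1, φ_1 = x, φ_2 = x^2.
G =
  [2, 0, 2/3]
  [0, 2/3, 0]
  [2/3, 0, 2/5],
b = (-36/5, 8/15, -356/105).
Solving gives a_0 = -61/35, a_1 = 4/5, a_2 = -39/7, so
  g(x) = -39*x^2/7 + 4*x/5 - 61/35.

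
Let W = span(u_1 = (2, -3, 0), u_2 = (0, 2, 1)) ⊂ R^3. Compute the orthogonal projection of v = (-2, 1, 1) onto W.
proj_W(v) = (-34/29, 45/29, -3/29)

Set up U = [u_1 | ... | u_2] ∈ R^(3×2). The projector onto W = col(U) is P = U (U^T U)^(-1) U^T.
Compute U^T U =
  [13, -6]
  [-6, 5],
and U^T v = (-7, 3).
Solve U^T U · c = U^T v for the coefficients: c = (-17/29, -3/29). The projection is proj_W(v) = U c.
Check: (v - proj_W(v)) · u_1 = 0  (should be 0).
Check: (v - proj_W(v)) · u_2 = 0  (should be 0).
Result: proj_W(v) = (-34/29, 45/29, -3/29).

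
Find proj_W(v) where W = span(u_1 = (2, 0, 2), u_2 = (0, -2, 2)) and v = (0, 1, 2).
proj_W(v) = (1, 0, 1)

Set up U = [u_1 | ... | u_2] ∈ R^(3×2). The projector onto W = col(U) is P = U (U^T U)^(-1) U^T.
Compute U^T U =
  [8, 4]
  [4, 8],
and U^T v = (4, 2).
Solve U^T U · c = U^T v for the coefficients: c = (1/2, 0). The projection is proj_W(v) = U c.
Check: (v - proj_W(v)) · u_1 = 0  (should be 0).
Check: (v - proj_W(v)) · u_2 = 0  (should be 0).
Result: proj_W(v) = (1, 0, 1).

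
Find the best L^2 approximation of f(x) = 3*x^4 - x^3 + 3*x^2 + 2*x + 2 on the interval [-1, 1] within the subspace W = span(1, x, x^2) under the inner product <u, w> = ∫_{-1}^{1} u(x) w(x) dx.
g(x) = 39*x^2/7 + 7*x/5 + 61/35

The best approximation g ∈ W is the orthogonal projection of f onto W. Writing g = a_0 + a_1 x + a_2 x^2, the coefficients solve the normal equations G · a = b where
  G_{ij} = <φ_i, φ_j> and b_i = <f, φ_i>, with φ_0 = 1, φ_1 = x, φ_2 = x^2.
G =
  [2, 0, 2/3]
  [0, 2/3, 0]
  [2/3, 0, 2/5],
b = (36/5, 14/15, 356/105).
Solving gives a_0 = 61/35, a_1 = 7/5, a_2 = 39/7, so
  g(x) = 39*x^2/7 + 7*x/5 + 61/35.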